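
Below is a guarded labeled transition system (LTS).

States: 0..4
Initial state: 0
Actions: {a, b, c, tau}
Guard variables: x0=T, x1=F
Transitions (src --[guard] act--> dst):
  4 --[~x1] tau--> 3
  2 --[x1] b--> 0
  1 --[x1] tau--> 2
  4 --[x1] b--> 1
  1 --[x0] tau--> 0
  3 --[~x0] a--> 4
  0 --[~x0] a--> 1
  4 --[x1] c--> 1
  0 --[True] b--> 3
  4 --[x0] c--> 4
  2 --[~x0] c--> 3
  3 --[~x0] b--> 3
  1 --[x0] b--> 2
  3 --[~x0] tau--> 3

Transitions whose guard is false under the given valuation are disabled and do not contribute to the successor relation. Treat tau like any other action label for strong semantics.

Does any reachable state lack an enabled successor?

R = {0,3}
  0: b→3  [1 exit(s)]
  3: ∅  [no exit]
trace reaching 3: b

Answer: DEADLOCK at state 3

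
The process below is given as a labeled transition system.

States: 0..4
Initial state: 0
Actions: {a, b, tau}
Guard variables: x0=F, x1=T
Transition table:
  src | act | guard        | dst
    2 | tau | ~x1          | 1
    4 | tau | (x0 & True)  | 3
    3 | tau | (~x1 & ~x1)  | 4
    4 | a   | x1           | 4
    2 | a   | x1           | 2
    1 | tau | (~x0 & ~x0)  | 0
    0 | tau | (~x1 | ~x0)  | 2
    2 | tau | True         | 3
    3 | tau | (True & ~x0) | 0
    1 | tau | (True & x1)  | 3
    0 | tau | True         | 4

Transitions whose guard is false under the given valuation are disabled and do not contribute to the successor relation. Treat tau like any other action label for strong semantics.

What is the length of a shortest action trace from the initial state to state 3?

Breadth-first toward 3:
  L0 = {0}
  L1 = {2,4}
  L2 = {3}
first hit 3 at d=2 via tau·tau

Answer: 2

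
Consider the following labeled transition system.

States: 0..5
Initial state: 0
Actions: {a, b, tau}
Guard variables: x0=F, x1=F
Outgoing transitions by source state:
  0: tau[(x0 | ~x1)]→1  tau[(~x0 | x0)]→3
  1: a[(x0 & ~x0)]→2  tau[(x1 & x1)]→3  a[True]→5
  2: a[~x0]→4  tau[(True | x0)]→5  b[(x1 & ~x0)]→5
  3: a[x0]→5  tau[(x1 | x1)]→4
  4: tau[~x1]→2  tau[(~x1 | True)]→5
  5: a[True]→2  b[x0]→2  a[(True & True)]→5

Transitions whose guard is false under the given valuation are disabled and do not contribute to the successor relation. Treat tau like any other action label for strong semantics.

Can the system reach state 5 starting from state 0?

Guard filter leaves 9 enabled edge(s).
Layer 0: {0}
Layer 1: {1,3}  total {0,1,3}
Layer 2: {5}  total {0,1,3,5}
Layer 3: {2}  total {0,1,2,3,5}
Layer 4: {4}  total {0,1,2,3,4,5}
Reach set: {0,1,2,3,4,5}
Path to 5: tau·a

Answer: REACHABLE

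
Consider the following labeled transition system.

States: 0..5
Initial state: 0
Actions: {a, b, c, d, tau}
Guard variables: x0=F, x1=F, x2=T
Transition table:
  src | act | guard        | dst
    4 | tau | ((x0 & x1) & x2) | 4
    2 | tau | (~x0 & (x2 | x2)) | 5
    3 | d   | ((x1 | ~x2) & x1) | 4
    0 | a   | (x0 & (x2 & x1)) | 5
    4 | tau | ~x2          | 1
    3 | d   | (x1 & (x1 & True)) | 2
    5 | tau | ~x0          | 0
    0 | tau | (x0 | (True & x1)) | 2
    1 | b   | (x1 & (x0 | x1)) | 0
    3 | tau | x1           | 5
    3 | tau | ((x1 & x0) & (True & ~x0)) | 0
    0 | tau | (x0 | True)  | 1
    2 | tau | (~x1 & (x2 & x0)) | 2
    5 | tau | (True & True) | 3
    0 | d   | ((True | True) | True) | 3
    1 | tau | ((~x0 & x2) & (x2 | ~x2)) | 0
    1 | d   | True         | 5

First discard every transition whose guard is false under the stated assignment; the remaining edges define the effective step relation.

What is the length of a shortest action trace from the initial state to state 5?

Layered search for 5:
  L0 = {0}
  L1 = {1,3}
  L2 = {5}
5 enters at depth 2; path tau·d

Answer: 2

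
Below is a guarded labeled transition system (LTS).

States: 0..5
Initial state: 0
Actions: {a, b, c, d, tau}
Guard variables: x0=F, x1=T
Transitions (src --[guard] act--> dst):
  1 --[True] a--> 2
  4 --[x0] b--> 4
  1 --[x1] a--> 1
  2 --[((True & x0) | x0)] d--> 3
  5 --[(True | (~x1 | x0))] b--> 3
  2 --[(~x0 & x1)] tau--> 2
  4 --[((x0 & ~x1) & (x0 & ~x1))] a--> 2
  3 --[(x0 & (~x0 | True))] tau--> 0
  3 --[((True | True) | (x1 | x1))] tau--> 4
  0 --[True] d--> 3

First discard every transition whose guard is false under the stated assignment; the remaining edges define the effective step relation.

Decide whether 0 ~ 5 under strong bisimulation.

Compute ~ classes (split until stable):
  round 0: {{0,1,2,3,4,5}}
  round 1: {{0},{1},{2,3},{4},{5}}
  round 2: {{0},{1},{2},{3},{4},{5}}
stable after 3 split(s): 6 block(s)
class of 0: {0}; class of 5: {5}

Answer: NOT BISIMILAR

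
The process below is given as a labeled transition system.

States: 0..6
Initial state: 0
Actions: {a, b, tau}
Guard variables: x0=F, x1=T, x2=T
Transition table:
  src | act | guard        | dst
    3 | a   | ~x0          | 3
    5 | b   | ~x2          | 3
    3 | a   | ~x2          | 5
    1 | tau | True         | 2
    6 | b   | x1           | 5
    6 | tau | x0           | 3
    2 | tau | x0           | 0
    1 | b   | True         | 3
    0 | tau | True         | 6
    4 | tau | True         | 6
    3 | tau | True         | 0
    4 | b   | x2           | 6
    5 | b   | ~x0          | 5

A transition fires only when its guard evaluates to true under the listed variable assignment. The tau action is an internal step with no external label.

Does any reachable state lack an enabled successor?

Reach set: {0,5,6}
  0: tau→6  [deg 1]
  5: b→5  [deg 1]
  6: b→5  [deg 1]

Answer: DEADLOCK-FREE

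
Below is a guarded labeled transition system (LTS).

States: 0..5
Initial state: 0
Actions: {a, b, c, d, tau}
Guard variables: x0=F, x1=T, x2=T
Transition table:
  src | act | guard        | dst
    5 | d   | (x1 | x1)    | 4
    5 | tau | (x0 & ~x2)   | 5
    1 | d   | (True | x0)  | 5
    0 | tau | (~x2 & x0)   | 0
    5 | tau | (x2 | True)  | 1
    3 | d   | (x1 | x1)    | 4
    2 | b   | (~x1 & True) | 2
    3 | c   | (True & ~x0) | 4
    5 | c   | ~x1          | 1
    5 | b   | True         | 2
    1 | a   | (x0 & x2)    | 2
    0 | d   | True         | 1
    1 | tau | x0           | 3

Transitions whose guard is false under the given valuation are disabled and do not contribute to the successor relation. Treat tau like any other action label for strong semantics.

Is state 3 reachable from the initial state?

After dropping false guards: 7 live edges.
Layer 0: {0}
Layer 1: {1}  total {0,1}
Layer 2: {5}  total {0,1,5}
Layer 3: {2,4}  total {0,1,2,4,5}
Reach set: {0,1,2,4,5}

Answer: UNREACHABLE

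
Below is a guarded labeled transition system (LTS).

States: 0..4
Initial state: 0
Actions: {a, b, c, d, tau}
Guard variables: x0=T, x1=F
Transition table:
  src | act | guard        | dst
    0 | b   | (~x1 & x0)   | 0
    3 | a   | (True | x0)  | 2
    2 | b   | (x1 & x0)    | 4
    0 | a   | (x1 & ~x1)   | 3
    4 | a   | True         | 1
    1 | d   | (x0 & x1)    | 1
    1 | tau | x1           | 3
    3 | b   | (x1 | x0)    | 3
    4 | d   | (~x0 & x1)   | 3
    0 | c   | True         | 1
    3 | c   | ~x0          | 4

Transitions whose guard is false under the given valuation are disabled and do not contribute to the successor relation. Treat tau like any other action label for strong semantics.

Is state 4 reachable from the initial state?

Answer: UNREACHABLE

Analysis:
5 transition(s) survive guard evaluation.
Layer 0: {0}
Layer 1: {1}  total {0,1}
R = {0,1}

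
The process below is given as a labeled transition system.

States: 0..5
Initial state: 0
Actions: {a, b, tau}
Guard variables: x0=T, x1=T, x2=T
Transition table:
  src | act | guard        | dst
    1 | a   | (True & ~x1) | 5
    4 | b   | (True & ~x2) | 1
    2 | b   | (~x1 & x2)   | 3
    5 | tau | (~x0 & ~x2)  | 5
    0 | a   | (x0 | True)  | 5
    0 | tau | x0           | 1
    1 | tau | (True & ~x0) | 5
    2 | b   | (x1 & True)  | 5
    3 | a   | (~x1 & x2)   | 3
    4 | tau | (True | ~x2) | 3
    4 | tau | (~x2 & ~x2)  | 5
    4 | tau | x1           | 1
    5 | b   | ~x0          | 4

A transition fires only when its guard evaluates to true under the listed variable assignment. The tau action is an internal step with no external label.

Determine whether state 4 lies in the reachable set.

5 transition(s) survive guard evaluation.
L0 = {0}
L1 = {1,5}  cumulative {0,1,5}
Reachable = {0,1,5}

Answer: UNREACHABLE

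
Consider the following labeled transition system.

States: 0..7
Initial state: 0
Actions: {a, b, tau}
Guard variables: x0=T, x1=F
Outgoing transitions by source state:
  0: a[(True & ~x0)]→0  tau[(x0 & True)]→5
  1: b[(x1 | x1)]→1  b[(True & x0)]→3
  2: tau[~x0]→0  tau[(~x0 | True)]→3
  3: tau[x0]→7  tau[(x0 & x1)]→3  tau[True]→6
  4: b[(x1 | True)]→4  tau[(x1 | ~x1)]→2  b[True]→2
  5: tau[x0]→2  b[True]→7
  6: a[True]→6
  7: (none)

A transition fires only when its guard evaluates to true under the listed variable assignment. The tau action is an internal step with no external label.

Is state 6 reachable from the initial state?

Answer: REACHABLE

Trace:
Guard filter leaves 11 enabled edge(s).
Layer 0: {0}
Layer 1: {5}  now seen {0,5}
Layer 2: {2,7}  now seen {0,2,5,7}
Layer 3: {3}  now seen {0,2,3,5,7}
Layer 4: {6}  now seen {0,2,3,5,6,7}
Reach set: {0,2,3,5,6,7}
witness 6: tau·tau·tau·tau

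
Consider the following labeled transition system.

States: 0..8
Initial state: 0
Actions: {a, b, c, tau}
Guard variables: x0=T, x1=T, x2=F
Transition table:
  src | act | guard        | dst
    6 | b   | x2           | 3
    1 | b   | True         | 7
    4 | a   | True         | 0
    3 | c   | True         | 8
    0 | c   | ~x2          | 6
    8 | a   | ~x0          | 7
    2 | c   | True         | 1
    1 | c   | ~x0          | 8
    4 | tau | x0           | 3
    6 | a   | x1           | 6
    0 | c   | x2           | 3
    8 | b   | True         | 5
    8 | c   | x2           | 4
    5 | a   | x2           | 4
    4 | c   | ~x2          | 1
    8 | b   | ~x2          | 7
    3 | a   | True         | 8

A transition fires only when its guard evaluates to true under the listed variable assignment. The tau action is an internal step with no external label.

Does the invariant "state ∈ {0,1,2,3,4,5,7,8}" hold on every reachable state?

Answer: INVARIANT VIOLATED at state 6

Analysis:
Inv-set: {0,1,2,3,4,5,7,8}
Reach set: {0,6}
  0: ok
  6: outside
reach 6 via c — violates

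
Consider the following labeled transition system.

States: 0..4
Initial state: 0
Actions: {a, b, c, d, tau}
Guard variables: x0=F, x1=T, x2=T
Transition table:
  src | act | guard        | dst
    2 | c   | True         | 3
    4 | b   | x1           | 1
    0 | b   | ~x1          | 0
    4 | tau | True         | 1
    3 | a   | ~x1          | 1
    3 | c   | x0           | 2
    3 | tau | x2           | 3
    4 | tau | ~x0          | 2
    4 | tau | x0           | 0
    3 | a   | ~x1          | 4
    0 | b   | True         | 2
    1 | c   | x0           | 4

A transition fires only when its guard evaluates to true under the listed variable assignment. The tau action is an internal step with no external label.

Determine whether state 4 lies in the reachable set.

Answer: UNREACHABLE

Working:
6 transition(s) survive guard evaluation.
depth 0: {0}
depth 1: {2}  total {0,2}
depth 2: {3}  total {0,2,3}
Reachable = {0,2,3}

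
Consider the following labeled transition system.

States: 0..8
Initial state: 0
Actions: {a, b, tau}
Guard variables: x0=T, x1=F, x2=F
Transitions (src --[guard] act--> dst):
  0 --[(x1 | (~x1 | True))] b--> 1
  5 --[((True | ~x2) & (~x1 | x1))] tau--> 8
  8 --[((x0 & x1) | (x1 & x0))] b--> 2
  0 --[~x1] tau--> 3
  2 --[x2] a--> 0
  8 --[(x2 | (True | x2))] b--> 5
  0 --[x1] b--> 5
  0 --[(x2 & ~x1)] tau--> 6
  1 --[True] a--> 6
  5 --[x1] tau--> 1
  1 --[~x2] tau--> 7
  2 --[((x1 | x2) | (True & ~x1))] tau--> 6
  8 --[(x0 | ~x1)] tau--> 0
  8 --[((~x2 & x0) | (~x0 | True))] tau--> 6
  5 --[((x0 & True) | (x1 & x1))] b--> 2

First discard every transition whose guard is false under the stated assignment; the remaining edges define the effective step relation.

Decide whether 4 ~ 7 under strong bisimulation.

Answer: BISIMILAR

Trace:
Refine partition for ~:
  round 0: {{0,1,2,3,4,5,6,7,8}}
  round 1: {{0,5,8},{1},{2},{3,4,6,7}}
  round 2: {{0},{1},{2},{3,4,6,7},{5},{8}}
Fixed point at round 3; 6 class(es).
class of 4: {3,4,6,7}; class of 7: {3,4,6,7}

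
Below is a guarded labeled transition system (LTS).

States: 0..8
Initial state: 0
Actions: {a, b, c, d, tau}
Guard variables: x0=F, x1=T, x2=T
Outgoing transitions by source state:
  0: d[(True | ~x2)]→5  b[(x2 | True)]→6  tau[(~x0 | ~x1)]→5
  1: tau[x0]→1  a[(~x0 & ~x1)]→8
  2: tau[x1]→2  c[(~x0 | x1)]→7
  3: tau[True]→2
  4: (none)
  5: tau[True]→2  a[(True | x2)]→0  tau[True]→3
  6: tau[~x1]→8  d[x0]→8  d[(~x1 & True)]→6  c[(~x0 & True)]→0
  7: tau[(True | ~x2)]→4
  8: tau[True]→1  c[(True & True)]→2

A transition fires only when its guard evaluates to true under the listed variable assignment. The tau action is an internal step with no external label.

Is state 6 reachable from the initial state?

13 transition(s) survive guard evaluation.
Layer 0: {0}
Layer 1: {5,6}  total {0,5,6}
Layer 2: {2,3}  total {0,2,3,5,6}
Layer 3: {7}  total {0,2,3,5,6,7}
Layer 4: {4}  total {0,2,3,4,5,6,7}
Reachable = {0,2,3,4,5,6,7}
witness 6: b

Answer: REACHABLE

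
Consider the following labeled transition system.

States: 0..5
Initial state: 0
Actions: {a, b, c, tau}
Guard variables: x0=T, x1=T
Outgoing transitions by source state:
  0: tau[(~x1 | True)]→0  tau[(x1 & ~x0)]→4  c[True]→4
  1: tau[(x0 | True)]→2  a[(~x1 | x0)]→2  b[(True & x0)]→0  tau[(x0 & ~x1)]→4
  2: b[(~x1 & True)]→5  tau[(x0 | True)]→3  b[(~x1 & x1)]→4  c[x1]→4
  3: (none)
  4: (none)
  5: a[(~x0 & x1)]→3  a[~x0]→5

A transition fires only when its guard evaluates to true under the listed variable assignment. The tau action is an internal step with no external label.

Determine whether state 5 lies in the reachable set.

Guard filter leaves 7 enabled edge(s).
depth 0: {0}
depth 1: {4}  cumulative {0,4}
Reachable = {0,4}

Answer: UNREACHABLE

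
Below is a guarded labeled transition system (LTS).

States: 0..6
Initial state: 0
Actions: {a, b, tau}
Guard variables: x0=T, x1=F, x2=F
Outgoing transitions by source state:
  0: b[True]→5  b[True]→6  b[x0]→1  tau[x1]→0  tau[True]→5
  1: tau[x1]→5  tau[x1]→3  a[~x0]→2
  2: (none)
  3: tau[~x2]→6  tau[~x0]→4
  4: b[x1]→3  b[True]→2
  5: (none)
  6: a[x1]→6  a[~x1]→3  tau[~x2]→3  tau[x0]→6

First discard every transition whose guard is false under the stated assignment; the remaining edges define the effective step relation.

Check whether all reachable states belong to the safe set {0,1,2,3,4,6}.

Answer: INVARIANT VIOLATED at state 5

Analysis:
Allowed set {0,1,2,3,4,6}
R = {0,1,3,5,6}
  0: ✓
  1: ✓
  3: ✓
  5: outside
  6: ✓
reach 5 via b — violates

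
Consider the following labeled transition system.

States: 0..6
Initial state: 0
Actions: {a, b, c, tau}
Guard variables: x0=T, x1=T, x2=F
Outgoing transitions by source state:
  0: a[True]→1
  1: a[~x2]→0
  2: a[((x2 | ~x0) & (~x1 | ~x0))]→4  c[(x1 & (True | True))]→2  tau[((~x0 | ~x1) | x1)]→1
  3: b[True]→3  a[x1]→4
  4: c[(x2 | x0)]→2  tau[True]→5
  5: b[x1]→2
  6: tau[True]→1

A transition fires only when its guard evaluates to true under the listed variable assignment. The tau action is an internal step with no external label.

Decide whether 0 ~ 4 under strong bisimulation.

Compute ~ classes (split until stable):
  P[0] = {{0,1,2,3,4,5,6}}
  P[1] = {{0,1},{2,4},{3},{5},{6}}
  P[2] = {{0,1},{2},{3},{4},{5},{6}}
stable after 3 split(s): 6 block(s)
[0]={0,1}  [4]={4}

Answer: NOT BISIMILAR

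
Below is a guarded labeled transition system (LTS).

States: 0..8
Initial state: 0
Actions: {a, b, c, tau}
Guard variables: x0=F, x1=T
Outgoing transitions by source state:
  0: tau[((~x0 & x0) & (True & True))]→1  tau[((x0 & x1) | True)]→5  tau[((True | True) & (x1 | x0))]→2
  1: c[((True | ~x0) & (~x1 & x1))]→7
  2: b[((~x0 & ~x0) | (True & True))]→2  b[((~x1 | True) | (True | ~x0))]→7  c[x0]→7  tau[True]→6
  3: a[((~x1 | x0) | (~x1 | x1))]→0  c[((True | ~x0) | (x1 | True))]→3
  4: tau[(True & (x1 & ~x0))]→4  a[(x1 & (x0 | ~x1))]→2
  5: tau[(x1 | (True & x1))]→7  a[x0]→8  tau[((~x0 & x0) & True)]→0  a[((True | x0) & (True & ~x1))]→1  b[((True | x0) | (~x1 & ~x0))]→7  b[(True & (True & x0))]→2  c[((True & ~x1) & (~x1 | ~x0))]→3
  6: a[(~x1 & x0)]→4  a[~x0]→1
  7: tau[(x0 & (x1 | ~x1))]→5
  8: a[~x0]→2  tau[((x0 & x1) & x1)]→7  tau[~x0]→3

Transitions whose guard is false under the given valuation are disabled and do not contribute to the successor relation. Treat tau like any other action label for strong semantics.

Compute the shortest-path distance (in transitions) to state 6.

BFS to 6:
  L0 = {0}
  L1 = {2,5}
  L2 = {6,7}
first hit 6 at d=2 via tau·tau

Answer: 2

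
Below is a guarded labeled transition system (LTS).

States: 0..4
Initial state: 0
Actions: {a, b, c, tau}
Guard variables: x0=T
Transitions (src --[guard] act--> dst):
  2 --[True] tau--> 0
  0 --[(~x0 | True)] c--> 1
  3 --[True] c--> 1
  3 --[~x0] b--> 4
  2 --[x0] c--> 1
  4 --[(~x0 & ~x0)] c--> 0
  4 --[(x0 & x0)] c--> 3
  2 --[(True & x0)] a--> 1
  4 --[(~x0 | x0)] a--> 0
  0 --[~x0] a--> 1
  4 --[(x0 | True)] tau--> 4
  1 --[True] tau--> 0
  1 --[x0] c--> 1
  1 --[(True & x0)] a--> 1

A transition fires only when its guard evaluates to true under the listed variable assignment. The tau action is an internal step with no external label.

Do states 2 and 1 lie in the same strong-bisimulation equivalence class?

Answer: BISIMILAR

Analysis:
Compute ~ classes (split until stable):
  π0 = {{0,1,2,3,4}}
  π1 = {{0,3},{1,2,4}}
  π2 = {{0,3},{1,2},{4}}
3 equivalence class(es) (converged in 3)
class of 2: {1,2}; class of 1: {1,2}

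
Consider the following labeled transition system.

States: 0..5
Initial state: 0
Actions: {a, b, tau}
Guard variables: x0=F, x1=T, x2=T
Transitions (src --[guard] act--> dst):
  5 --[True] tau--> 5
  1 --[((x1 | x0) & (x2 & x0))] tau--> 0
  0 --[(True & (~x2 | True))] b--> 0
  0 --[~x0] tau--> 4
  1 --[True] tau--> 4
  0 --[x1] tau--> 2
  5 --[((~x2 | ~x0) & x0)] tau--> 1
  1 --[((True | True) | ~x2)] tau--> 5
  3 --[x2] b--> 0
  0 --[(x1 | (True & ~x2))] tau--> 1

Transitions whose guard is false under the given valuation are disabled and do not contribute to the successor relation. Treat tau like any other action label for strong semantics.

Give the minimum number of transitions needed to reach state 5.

BFS to 5:
  depth 0: {0}
  depth 1: {1,2,4}
  depth 2: {5}
depth(5)=2, e.g. tau·tau

Answer: 2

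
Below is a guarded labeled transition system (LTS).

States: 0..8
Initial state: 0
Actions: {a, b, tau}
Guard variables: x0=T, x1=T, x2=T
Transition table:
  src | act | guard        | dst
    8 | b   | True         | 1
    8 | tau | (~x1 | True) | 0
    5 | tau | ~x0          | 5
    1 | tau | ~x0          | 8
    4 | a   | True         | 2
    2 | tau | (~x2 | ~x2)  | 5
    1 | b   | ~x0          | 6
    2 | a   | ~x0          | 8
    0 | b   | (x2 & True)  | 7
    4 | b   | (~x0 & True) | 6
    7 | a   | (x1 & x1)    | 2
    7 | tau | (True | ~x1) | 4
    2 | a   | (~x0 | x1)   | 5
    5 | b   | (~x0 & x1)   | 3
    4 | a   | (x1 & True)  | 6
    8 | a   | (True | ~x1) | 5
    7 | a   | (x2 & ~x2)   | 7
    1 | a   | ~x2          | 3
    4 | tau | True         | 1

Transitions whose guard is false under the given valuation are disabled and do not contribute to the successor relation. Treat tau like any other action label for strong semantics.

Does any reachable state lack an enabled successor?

Answer: DEADLOCK at state 1

Working:
R = {0,1,2,4,5,6,7}
  0: b→7  [1 exit(s)]
  1: ∅  [STUCK]
  2: a→5  [1 exit(s)]
  4: a→2  a→6  tau→1  [3 exit(s)]
  5: ∅  [STUCK]
  6: ∅  [STUCK]
  7: a→2  tau→4  [2 exit(s)]
witness 1: b·tau·tau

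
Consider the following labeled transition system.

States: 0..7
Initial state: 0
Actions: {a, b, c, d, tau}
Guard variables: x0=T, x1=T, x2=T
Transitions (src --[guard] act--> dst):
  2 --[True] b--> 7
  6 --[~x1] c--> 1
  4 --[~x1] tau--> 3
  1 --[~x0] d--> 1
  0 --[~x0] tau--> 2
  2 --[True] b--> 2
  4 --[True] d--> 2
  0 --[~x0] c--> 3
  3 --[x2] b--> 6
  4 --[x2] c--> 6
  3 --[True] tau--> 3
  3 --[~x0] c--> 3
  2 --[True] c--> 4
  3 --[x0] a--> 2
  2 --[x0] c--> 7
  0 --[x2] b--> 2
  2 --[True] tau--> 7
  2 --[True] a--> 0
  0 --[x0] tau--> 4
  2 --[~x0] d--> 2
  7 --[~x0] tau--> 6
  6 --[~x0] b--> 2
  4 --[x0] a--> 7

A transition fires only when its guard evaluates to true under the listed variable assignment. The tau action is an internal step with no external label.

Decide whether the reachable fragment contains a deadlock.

Answer: DEADLOCK at state 6

Analysis:
R = {0,2,4,6,7}
  0: b→2  tau→4  [2 out]
  2: a→0  b→2  b→7  c→4  c→7  tau→7  [6 out]
  4: a→7  c→6  d→2  [3 out]
  6: ∅  [deadlock]
  7: ∅  [deadlock]
trace reaching 6: tau·c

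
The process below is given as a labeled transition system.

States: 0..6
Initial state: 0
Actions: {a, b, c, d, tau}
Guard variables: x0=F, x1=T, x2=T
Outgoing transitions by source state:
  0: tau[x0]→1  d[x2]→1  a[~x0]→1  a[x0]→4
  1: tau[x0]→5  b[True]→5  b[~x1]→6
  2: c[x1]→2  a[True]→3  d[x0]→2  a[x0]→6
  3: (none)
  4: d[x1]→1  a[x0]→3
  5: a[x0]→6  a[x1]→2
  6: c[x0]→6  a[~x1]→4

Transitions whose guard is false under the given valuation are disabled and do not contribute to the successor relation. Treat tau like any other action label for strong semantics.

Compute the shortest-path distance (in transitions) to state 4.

Answer: UNREACHABLE

Working:
Breadth-first toward 4:
  L0 = {0}
  L1 = {1}
  L2 = {5}
  L3 = {2}
  L4 = {3}
4 never appears.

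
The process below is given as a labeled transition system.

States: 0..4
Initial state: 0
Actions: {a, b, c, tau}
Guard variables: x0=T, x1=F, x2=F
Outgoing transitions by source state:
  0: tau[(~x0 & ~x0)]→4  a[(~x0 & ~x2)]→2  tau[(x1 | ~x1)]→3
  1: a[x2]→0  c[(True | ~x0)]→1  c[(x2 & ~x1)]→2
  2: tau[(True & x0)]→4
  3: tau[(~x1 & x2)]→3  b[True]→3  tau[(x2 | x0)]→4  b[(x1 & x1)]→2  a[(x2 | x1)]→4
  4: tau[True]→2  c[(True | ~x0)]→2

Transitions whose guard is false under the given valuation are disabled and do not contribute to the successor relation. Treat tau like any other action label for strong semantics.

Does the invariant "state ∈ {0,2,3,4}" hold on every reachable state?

Answer: INVARIANT HOLDS

Trace:
Allowed set {0,2,3,4}
Reachable = {0,2,3,4}
  0: ✓
  2: ✓
  3: ✓
  4: ✓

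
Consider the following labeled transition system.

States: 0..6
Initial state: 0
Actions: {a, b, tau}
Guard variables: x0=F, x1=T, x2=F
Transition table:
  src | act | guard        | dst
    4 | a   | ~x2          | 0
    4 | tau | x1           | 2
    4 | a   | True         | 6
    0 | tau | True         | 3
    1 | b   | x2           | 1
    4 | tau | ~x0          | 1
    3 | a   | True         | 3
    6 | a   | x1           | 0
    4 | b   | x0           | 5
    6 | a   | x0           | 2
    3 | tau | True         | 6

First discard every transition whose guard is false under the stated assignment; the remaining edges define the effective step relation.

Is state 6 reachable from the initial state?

After dropping false guards: 8 live edges.
Layer 0: {0}
Layer 1: {3}  cumulative {0,3}
Layer 2: {6}  cumulative {0,3,6}
Reachable = {0,3,6}
trace reaching 6: tau·tau

Answer: REACHABLE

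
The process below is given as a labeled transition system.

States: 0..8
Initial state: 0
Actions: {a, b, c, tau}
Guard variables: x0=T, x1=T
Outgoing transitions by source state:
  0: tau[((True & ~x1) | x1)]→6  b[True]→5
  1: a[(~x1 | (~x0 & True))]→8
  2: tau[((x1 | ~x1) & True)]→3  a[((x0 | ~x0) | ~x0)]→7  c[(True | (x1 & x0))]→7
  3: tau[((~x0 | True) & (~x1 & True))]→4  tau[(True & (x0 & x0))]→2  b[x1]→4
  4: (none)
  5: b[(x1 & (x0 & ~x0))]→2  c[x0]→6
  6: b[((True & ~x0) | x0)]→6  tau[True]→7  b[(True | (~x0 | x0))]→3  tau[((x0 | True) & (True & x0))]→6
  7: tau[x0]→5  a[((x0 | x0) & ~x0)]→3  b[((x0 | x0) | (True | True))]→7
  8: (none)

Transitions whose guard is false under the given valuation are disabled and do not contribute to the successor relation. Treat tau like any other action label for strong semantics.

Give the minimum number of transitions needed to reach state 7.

Answer: 2

Working:
Breadth-first toward 7:
  L0 = {0}
  L1 = {5,6}
  L2 = {3,7}
7 enters at depth 2; path tau·tau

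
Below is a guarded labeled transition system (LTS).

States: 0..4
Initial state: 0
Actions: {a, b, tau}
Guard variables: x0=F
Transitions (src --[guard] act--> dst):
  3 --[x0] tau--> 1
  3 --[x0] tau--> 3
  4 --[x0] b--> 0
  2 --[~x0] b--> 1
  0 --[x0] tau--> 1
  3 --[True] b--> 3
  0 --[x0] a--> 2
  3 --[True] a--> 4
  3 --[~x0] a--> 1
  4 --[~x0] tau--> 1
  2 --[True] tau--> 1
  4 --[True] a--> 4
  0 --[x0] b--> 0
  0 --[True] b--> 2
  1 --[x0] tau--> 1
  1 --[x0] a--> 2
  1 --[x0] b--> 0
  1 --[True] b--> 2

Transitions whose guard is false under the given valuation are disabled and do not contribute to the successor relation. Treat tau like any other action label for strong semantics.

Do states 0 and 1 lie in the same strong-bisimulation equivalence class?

Refine partition for ~:
  round 0: {{0,1,2,3,4}}
  round 1: {{0,1},{2},{3},{4}}
Fixed point at round 2; 4 class(es).
[0]={0,1}  [1]={0,1}

Answer: BISIMILAR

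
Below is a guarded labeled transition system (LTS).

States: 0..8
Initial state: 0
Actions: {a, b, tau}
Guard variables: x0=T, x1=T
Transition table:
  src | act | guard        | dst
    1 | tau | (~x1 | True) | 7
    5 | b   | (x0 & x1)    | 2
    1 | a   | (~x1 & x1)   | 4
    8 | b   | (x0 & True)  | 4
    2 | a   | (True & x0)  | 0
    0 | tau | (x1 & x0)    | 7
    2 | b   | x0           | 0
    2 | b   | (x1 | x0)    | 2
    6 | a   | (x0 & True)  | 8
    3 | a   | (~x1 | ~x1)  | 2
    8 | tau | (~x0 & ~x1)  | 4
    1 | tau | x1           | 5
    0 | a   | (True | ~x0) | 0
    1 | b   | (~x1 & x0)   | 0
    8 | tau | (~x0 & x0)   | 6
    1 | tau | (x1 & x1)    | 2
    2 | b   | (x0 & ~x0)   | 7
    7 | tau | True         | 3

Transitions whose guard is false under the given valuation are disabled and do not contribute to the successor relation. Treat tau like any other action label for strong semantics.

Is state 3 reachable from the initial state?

Answer: REACHABLE

Trace:
After dropping false guards: 12 live edges.
Layer 0: {0}
Layer 1: {7}  now seen {0,7}
Layer 2: {3}  now seen {0,3,7}
Reach set: {0,3,7}
witness 3: tau·tau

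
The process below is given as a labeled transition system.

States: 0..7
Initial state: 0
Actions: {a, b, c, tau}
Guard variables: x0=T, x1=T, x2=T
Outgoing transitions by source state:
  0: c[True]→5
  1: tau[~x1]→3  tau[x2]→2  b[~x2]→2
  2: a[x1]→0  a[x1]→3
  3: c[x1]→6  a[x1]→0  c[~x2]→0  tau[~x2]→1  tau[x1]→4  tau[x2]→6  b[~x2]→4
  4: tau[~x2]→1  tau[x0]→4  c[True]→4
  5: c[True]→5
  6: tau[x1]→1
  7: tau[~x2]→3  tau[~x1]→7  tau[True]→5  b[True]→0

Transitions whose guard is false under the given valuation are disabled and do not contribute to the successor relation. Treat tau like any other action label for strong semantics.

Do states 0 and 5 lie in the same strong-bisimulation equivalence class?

Answer: BISIMILAR

Working:
Compute ~ classes (split until stable):
  P[0] = {{0,1,2,3,4,5,6,7}}
  P[1] = {{0,5},{1,6},{2},{3},{4},{7}}
  P[2] = {{0,5},{1},{2},{3},{4},{6},{7}}
stable after 3 split(s): 7 block(s)
class of 0: {0,5}; class of 5: {0,5}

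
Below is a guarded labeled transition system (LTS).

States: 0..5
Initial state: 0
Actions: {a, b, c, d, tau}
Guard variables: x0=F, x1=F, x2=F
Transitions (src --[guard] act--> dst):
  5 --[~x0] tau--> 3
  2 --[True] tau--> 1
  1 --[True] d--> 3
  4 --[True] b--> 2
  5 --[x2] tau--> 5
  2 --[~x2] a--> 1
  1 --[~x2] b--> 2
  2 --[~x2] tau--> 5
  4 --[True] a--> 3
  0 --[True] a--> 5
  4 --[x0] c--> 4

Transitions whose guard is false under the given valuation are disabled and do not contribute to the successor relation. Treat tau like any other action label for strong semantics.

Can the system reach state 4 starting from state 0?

Answer: UNREACHABLE

Working:
After dropping false guards: 9 live edges.
Layer 0: {0}
Layer 1: {5}  cumulative {0,5}
Layer 2: {3}  cumulative {0,3,5}
Reachable = {0,3,5}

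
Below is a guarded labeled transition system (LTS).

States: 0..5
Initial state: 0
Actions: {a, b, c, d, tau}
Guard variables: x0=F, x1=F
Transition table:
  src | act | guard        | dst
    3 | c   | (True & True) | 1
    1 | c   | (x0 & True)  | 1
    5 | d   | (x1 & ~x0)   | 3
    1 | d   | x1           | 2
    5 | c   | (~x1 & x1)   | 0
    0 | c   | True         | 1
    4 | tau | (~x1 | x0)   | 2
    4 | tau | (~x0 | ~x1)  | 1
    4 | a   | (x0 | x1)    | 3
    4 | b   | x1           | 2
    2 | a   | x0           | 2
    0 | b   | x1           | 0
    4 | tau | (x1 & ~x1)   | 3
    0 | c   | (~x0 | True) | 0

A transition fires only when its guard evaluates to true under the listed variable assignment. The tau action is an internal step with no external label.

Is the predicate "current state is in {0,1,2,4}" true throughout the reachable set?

Answer: INVARIANT HOLDS

Trace:
Inv-set: {0,1,2,4}
R = {0,1}
  0: safe
  1: safe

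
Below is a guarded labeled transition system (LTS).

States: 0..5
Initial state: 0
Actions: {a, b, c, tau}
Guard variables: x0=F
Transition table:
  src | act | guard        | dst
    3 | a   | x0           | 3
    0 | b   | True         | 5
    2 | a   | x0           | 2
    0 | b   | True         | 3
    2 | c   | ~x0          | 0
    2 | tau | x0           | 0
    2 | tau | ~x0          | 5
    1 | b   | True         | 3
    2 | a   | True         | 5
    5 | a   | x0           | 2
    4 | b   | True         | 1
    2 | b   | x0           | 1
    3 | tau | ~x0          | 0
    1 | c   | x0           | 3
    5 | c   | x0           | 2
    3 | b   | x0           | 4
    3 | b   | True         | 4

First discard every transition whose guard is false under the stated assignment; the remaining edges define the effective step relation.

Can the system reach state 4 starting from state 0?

After dropping false guards: 9 live edges.
Layer 0: {0}
Layer 1: {3,5}  total {0,3,5}
Layer 2: {4}  total {0,3,4,5}
Layer 3: {1}  total {0,1,3,4,5}
Reach set: {0,1,3,4,5}
witness 4: b·b

Answer: REACHABLE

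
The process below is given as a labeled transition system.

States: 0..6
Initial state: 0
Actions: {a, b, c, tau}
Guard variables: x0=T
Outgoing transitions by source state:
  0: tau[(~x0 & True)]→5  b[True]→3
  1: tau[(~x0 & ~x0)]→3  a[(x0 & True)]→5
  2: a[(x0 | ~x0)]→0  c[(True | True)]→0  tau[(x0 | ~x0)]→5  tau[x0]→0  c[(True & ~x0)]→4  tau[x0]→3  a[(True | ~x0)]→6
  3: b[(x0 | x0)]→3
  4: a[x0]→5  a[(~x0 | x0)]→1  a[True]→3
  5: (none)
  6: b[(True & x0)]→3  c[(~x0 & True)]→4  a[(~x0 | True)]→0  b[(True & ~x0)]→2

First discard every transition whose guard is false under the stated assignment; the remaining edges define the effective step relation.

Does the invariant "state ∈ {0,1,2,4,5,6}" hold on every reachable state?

Answer: INVARIANT VIOLATED at state 3

Trace:
Inv-set: {0,1,2,4,5,6}
R = {0,3}
  0: ✓
  3: VIOLATES
counterexample path to 3: b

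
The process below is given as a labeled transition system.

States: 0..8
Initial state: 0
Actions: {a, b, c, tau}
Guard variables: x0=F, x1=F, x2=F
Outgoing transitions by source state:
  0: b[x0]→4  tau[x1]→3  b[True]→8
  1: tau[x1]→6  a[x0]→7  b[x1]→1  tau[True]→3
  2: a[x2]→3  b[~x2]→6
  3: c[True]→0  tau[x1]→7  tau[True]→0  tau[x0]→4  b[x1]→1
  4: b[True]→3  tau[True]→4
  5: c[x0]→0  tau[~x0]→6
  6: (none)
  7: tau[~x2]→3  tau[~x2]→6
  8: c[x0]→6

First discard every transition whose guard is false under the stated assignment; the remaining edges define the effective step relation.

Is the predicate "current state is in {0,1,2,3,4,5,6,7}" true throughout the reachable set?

Answer: INVARIANT VIOLATED at state 8

Working:
Safe = {0,1,2,3,4,5,6,7}
Reach set: {0,8}
  0: ✓
  8: VIOLATES
counterexample path to 8: b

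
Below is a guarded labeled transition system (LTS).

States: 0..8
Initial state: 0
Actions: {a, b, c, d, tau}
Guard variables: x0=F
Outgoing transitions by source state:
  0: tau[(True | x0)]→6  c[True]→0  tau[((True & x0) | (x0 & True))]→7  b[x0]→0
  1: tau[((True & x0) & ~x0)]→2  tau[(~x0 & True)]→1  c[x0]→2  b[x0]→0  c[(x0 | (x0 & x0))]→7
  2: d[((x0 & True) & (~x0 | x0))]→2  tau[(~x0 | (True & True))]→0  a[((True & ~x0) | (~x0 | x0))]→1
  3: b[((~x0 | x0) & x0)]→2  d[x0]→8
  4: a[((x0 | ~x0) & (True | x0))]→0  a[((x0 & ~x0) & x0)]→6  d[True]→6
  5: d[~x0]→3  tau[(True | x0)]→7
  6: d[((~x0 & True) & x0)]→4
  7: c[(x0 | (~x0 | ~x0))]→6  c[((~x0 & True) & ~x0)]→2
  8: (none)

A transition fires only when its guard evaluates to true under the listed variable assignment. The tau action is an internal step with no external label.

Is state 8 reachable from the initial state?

Guard filter leaves 11 enabled edge(s).
depth 0: {0}
depth 1: {6}  now seen {0,6}
Reach set: {0,6}

Answer: UNREACHABLE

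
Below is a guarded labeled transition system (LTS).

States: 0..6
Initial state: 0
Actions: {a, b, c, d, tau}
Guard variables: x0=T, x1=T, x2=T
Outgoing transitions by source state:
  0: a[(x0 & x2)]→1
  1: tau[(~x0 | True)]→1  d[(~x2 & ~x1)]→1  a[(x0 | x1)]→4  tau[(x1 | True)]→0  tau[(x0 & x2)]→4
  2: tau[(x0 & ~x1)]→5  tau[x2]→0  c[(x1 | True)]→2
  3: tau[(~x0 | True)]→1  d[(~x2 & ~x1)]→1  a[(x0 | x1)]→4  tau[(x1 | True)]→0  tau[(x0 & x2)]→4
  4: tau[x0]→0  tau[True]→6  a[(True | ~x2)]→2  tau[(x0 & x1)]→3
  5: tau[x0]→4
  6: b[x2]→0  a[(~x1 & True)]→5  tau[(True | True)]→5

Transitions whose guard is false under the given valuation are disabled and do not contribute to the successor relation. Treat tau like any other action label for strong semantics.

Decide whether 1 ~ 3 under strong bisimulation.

Answer: BISIMILAR

Working:
Compute ~ classes (split until stable):
  round 0: {{0,1,2,3,4,5,6}}
  round 1: {{0},{1,3,4},{2},{5},{6}}
  round 2: {{0},{1,3},{2},{4},{5},{6}}
stable after 3 split(s): 6 block(s)
class of 1: {1,3}; class of 3: {1,3}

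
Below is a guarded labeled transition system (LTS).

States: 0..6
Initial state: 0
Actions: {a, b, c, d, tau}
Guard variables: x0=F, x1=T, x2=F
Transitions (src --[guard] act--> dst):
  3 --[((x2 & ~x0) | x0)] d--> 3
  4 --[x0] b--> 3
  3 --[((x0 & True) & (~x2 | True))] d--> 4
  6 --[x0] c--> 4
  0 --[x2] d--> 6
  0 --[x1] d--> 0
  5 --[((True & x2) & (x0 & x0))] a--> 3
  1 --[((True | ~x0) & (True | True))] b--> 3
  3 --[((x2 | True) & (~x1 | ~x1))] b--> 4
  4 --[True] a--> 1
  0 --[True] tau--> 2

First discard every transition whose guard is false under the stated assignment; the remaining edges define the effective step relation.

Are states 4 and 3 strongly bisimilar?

Answer: NOT BISIMILAR

Analysis:
Refine partition for ~:
  π0 = {{0,1,2,3,4,5,6}}
  π1 = {{0},{1},{2,3,5,6},{4}}
Fixed point at round 2; 4 class(es).
4∈{4}, 3∈{2,3,5,6}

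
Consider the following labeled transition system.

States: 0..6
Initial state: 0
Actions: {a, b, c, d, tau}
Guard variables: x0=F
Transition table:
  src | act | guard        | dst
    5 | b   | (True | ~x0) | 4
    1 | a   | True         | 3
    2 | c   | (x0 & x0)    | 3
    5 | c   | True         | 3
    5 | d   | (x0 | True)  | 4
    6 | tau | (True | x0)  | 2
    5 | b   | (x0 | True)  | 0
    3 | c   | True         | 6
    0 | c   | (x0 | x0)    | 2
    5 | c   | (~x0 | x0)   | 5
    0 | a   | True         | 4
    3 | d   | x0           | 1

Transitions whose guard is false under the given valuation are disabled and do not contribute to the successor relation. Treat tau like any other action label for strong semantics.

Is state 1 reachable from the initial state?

After dropping false guards: 9 live edges.
L0 = {0}
L1 = {4}  cumulative {0,4}
Reach set: {0,4}

Answer: UNREACHABLE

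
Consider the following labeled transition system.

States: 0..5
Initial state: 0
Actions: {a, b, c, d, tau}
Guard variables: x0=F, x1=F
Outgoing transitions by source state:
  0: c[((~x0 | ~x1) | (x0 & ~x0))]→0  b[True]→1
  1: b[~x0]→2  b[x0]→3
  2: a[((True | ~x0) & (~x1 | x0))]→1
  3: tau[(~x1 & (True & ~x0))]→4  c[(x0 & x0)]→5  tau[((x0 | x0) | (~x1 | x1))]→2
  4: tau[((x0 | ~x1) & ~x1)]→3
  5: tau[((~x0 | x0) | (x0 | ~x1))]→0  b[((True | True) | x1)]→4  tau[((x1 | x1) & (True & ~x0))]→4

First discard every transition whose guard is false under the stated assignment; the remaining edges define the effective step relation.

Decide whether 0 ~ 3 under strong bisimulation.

Refine partition for ~:
  P[0] = {{0,1,2,3,4,5}}
  P[1] = {{0},{1},{2},{3,4},{5}}
  P[2] = {{0},{1},{2},{3},{4},{5}}
Fixed point at round 3; 6 class(es).
[0]={0}  [3]={3}

Answer: NOT BISIMILAR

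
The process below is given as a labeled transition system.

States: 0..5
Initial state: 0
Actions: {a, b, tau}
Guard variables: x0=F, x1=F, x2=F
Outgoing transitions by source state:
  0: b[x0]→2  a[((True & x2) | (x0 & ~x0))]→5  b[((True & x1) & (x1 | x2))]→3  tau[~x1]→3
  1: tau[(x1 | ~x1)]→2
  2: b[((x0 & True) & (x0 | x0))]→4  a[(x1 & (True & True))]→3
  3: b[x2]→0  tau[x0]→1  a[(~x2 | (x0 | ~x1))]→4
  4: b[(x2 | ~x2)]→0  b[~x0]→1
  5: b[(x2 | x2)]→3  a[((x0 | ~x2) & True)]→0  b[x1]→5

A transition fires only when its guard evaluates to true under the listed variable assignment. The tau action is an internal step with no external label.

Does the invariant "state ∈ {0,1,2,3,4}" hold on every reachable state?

Answer: INVARIANT HOLDS

Trace:
Safe = {0,1,2,3,4}
R = {0,1,2,3,4}
  0: ok
  1: ok
  2: ok
  3: ok
  4: ok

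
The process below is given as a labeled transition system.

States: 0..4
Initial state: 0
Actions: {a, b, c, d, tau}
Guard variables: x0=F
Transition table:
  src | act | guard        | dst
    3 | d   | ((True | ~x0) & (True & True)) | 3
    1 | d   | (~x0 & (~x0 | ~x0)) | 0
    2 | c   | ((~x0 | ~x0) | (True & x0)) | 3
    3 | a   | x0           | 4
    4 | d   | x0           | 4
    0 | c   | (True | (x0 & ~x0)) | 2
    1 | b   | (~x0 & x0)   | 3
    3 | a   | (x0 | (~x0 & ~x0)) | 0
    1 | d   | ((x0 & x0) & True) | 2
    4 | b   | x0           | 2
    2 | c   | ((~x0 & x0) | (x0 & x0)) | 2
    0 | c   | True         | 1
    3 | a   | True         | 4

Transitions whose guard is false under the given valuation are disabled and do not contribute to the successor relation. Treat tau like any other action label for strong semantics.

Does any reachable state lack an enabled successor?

Answer: DEADLOCK at state 4

Trace:
Reachable = {0,1,2,3,4}
  0: c→1  c→2  [2 exit(s)]
  1: d→0  [1 exit(s)]
  2: c→3  [1 exit(s)]
  3: a→0  a→4  d→3  [3 exit(s)]
  4: ∅  [no exit]
trace reaching 4: c·c·a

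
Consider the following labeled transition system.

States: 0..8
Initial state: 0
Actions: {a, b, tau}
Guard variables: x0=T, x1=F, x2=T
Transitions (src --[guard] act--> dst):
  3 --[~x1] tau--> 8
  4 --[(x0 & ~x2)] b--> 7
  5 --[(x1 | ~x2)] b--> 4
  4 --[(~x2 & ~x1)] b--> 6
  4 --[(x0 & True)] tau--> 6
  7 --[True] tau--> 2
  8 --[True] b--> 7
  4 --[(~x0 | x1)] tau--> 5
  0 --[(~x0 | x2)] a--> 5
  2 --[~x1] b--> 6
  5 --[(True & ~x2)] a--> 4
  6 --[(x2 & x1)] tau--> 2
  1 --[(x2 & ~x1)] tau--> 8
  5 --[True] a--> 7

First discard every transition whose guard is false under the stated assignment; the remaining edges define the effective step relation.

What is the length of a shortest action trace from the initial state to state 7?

Breadth-first toward 7:
  depth 0: {0}
  depth 1: {5}
  depth 2: {7}
first hit 7 at d=2 via a·a

Answer: 2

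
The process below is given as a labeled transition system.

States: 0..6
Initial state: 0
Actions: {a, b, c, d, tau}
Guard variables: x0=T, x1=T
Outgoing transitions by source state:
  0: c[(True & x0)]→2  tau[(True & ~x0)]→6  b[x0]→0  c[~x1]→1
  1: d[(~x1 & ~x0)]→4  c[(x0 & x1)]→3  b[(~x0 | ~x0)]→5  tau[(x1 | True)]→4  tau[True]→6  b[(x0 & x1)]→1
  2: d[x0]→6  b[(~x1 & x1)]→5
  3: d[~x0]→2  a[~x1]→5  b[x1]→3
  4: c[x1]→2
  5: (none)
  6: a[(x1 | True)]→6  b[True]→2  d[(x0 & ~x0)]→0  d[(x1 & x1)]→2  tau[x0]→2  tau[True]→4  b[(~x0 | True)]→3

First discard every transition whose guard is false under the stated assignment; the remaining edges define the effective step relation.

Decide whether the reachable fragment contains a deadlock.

Answer: DEADLOCK-FREE

Working:
Reachable = {0,2,3,4,6}
  0: b→0  c→2  [2 exit(s)]
  2: d→6  [1 exit(s)]
  3: b→3  [1 exit(s)]
  4: c→2  [1 exit(s)]
  6: a→6  b→2  b→3  d→2  tau→2  tau→4  [6 exit(s)]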